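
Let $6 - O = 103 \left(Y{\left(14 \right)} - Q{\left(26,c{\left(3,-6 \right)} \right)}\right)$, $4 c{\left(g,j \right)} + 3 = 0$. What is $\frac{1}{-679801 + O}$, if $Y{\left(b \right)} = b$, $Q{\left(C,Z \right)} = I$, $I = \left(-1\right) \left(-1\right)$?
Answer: $- \frac{1}{681134} \approx -1.4681 \cdot 10^{-6}$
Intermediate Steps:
$I = 1$
$c{\left(g,j \right)} = - \frac{3}{4}$ ($c{\left(g,j \right)} = - \frac{3}{4} + \frac{1}{4} \cdot 0 = - \frac{3}{4} + 0 = - \frac{3}{4}$)
$Q{\left(C,Z \right)} = 1$
$O = -1333$ ($O = 6 - 103 \left(14 - 1\right) = 6 - 103 \cdot 13 = 6 - 1339 = -1333$)
$\frac{1}{-679801 + O} = \frac{1}{-679801 - 1333} = \frac{1}{-681134} = - \frac{1}{681134}$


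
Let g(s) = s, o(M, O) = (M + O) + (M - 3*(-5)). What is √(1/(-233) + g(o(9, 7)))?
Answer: √2171327/233 ≈ 6.3242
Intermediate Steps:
o(M, O) = 15 + O + 2*M (o(M, O) = (M + O) + (M + 15) = (M + O) + (15 + M) = 15 + O + 2*M)
√(1/(-233) + g(o(9, 7))) = √(1/(-233) + (15 + 7 + 2*9)) = √(-1/233 + (15 + 7 + 18)) = √(-1/233 + 40) = √(9319/233) = √2171327/233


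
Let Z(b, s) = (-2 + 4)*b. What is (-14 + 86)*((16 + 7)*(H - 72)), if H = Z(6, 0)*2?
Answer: -79488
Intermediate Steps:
Z(b, s) = 2*b
H = 24 (H = (2*6)*2 = 12*2 = 24)
(-14 + 86)*((16 + 7)*(H - 72)) = (-14 + 86)*((16 + 7)*(24 - 72)) = 72*(23*(-48)) = 72*(-1104) = -79488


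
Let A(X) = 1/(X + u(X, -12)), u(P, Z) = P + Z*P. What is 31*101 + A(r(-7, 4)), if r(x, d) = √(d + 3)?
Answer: 3131 - √7/70 ≈ 3131.0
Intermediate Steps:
r(x, d) = √(3 + d)
u(P, Z) = P + P*Z
A(X) = -1/(10*X) (A(X) = 1/(X + X*(1 - 12)) = 1/(X + X*(-11)) = 1/(X - 11*X) = 1/(-10*X) = -1/(10*X))
31*101 + A(r(-7, 4)) = 31*101 - 1/(10*√(3 + 4)) = 3131 - √7/7/10 = 3131 - √7/70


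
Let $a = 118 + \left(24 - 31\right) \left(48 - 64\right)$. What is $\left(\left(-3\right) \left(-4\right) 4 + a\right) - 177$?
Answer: $101$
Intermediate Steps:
$a = 230$ ($a = 118 - -112 = 118 + 112 = 230$)
$\left(\left(-3\right) \left(-4\right) 4 + a\right) - 177 = \left(\left(-3\right) \left(-4\right) 4 + 230\right) - 177 = \left(12 \cdot 4 + 230\right) - 177 = \left(48 + 230\right) - 177 = 278 - 177 = 101$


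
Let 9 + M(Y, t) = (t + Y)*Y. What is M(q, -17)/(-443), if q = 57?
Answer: -2271/443 ≈ -5.1264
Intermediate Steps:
M(Y, t) = -9 + Y*(Y + t) (M(Y, t) = -9 + (t + Y)*Y = -9 + (Y + t)*Y = -9 + Y*(Y + t))
M(q, -17)/(-443) = (-9 + 57² + 57*(-17))/(-443) = (-9 + 3249 - 969)*(-1/443) = 2271*(-1/443) = -2271/443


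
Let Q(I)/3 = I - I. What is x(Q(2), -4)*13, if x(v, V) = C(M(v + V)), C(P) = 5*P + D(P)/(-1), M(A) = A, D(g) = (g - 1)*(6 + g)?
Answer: -130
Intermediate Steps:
D(g) = (-1 + g)*(6 + g)
Q(I) = 0 (Q(I) = 3*(I - I) = 3*0 = 0)
C(P) = 6 - P**2 (C(P) = 5*P + (-6 + P**2 + 5*P)/(-1) = 5*P + (-6 + P**2 + 5*P)*(-1) = 5*P + (6 - P**2 - 5*P) = 6 - P**2)
x(v, V) = 6 - (V + v)**2 (x(v, V) = 6 - (v + V)**2 = 6 - (V + v)**2)
x(Q(2), -4)*13 = (6 - (-4 + 0)**2)*13 = (6 - 1*(-4)**2)*13 = (6 - 1*16)*13 = (6 - 16)*13 = -10*13 = -130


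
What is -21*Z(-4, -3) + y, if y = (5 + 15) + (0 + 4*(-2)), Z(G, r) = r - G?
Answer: -9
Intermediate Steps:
y = 12 (y = 20 + (0 - 8) = 20 - 8 = 12)
-21*Z(-4, -3) + y = -21*(-3 - 1*(-4)) + 12 = -21*(-3 + 4) + 12 = -21*1 + 12 = -21 + 12 = -9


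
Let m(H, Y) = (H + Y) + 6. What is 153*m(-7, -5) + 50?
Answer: -868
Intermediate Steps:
m(H, Y) = 6 + H + Y
153*m(-7, -5) + 50 = 153*(6 - 7 - 5) + 50 = 153*(-6) + 50 = -918 + 50 = -868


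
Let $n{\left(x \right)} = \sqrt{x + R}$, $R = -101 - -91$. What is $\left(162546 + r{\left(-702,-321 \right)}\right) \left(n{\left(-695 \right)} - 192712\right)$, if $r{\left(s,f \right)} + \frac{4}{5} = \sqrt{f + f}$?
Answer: $- \frac{\left(192712 - i \sqrt{705}\right) \left(812726 + 5 i \sqrt{642}\right)}{5} \approx -3.1324 \cdot 10^{10} - 5.6701 \cdot 10^{5} i$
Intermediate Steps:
$R = -10$ ($R = -101 + 91 = -10$)
$r{\left(s,f \right)} = - \frac{4}{5} + \sqrt{2} \sqrt{f}$ ($r{\left(s,f \right)} = - \frac{4}{5} + \sqrt{f + f} = - \frac{4}{5} + \sqrt{2 f} = - \frac{4}{5} + \sqrt{2} \sqrt{f}$)
$n{\left(x \right)} = \sqrt{-10 + x}$ ($n{\left(x \right)} = \sqrt{x - 10} = \sqrt{-10 + x}$)
$\left(162546 + r{\left(-702,-321 \right)}\right) \left(n{\left(-695 \right)} - 192712\right) = \left(162546 - \left(\frac{4}{5} - \sqrt{2} \sqrt{-321}\right)\right) \left(\sqrt{-10 - 695} - 192712\right) = \left(162546 - \left(\frac{4}{5} - \sqrt{2} i \sqrt{321}\right)\right) \left(\sqrt{-705} - 192712\right) = \left(162546 - \left(\frac{4}{5} - i \sqrt{642}\right)\right) \left(i \sqrt{705} - 192712\right) = \left(\frac{812726}{5} + i \sqrt{642}\right) \left(-192712 + i \sqrt{705}\right) = \left(-192712 + i \sqrt{705}\right) \left(\frac{812726}{5} + i \sqrt{642}\right)$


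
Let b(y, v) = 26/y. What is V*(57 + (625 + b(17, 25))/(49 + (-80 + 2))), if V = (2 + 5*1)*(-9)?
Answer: -1099350/493 ≈ -2229.9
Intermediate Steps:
V = -63 (V = (2 + 5)*(-9) = 7*(-9) = -63)
V*(57 + (625 + b(17, 25))/(49 + (-80 + 2))) = -63*(57 + (625 + 26/17)/(49 + (-80 + 2))) = -63*(57 + (625 + 26*(1/17))/(49 - 78)) = -63*(57 + (625 + 26/17)/(-29)) = -63*(57 + (10651/17)*(-1/29)) = -63*(57 - 10651/493) = -63*17450/493 = -1099350/493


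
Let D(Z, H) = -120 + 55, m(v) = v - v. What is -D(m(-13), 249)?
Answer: 65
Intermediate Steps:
m(v) = 0
D(Z, H) = -65
-D(m(-13), 249) = -1*(-65) = 65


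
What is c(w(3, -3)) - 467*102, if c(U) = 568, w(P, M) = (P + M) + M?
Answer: -47066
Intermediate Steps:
w(P, M) = P + 2*M (w(P, M) = (M + P) + M = P + 2*M)
c(w(3, -3)) - 467*102 = 568 - 467*102 = 568 - 47634 = -47066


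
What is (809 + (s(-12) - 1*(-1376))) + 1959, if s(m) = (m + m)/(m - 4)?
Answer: 8291/2 ≈ 4145.5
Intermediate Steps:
s(m) = 2*m/(-4 + m) (s(m) = (2*m)/(-4 + m) = 2*m/(-4 + m))
(809 + (s(-12) - 1*(-1376))) + 1959 = (809 + (2*(-12)/(-4 - 12) - 1*(-1376))) + 1959 = (809 + (2*(-12)/(-16) + 1376)) + 1959 = (809 + (2*(-12)*(-1/16) + 1376)) + 1959 = (809 + (3/2 + 1376)) + 1959 = (809 + 2755/2) + 1959 = 4373/2 + 1959 = 8291/2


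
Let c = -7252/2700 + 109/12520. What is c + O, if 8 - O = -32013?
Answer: 54117369163/1690200 ≈ 32018.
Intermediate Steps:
O = 32021 (O = 8 - 1*(-32013) = 8 + 32013 = 32021)
c = -4525037/1690200 (c = -7252*1/2700 + 109*(1/12520) = -1813/675 + 109/12520 = -4525037/1690200 ≈ -2.6772)
c + O = -4525037/1690200 + 32021 = 54117369163/1690200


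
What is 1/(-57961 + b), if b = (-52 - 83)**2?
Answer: -1/39736 ≈ -2.5166e-5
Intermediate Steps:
b = 18225 (b = (-135)**2 = 18225)
1/(-57961 + b) = 1/(-57961 + 18225) = 1/(-39736) = -1/39736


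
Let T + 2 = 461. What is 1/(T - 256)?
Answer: 1/203 ≈ 0.0049261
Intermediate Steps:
T = 459 (T = -2 + 461 = 459)
1/(T - 256) = 1/(459 - 256) = 1/203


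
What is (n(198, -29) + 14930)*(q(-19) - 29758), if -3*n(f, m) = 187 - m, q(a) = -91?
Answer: -443496442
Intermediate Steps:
n(f, m) = -187/3 + m/3 (n(f, m) = -(187 - m)/3 = -187/3 + m/3)
(n(198, -29) + 14930)*(q(-19) - 29758) = ((-187/3 + (⅓)*(-29)) + 14930)*(-91 - 29758) = ((-187/3 - 29/3) + 14930)*(-29849) = (-72 + 14930)*(-29849) = 14858*(-29849) = -443496442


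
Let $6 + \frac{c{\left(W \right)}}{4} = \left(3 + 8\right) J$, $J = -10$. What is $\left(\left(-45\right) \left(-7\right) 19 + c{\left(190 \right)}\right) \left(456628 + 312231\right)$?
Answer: $4244870539$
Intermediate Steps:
$c{\left(W \right)} = -464$ ($c{\left(W \right)} = -24 + 4 \left(3 + 8\right) \left(-10\right) = -24 + 4 \cdot 11 \left(-10\right) = -24 + 4 \left(-110\right) = -24 - 440 = -464$)
$\left(\left(-45\right) \left(-7\right) 19 + c{\left(190 \right)}\right) \left(456628 + 312231\right) = \left(\left(-45\right) \left(-7\right) 19 - 464\right) \left(456628 + 312231\right) = \left(315 \cdot 19 - 464\right) 768859 = \left(5985 - 464\right) 768859 = 5521 \cdot 768859 = 4244870539$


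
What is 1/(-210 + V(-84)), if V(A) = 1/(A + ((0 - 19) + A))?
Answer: -187/39271 ≈ -0.0047618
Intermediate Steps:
V(A) = 1/(-19 + 2*A) (V(A) = 1/(A + (-19 + A)) = 1/(-19 + 2*A))
1/(-210 + V(-84)) = 1/(-210 + 1/(-19 + 2*(-84))) = 1/(-210 + 1/(-19 - 168)) = 1/(-210 + 1/(-187)) = 1/(-210 - 1/187) = 1/(-39271/187) = -187/39271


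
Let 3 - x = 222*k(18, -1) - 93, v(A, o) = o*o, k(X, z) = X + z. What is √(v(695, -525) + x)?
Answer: √271947 ≈ 521.49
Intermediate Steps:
v(A, o) = o²
x = -3678 (x = 3 - (222*(18 - 1) - 93) = 3 - (222*17 - 93) = 3 - (3774 - 93) = 3 - 1*3681 = 3 - 3681 = -3678)
√(v(695, -525) + x) = √((-525)² - 3678) = √(275625 - 3678) = √271947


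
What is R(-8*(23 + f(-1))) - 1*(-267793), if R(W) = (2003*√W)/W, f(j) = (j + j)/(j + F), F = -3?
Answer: 267793 - 2003*I*√47/94 ≈ 2.6779e+5 - 146.08*I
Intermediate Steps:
f(j) = 2*j/(-3 + j) (f(j) = (j + j)/(j - 3) = (2*j)/(-3 + j) = 2*j/(-3 + j))
R(W) = 2003/√W
R(-8*(23 + f(-1))) - 1*(-267793) = 2003/√(-8*(23 + 2*(-1)/(-3 - 1))) - 1*(-267793) = 2003/√(-8*(23 + 2*(-1)/(-4))) + 267793 = 2003/√(-8*(23 + 2*(-1)*(-¼))) + 267793 = 2003/√(-8*(23 + ½)) + 267793 = 2003/√(-8*47/2) + 267793 = 2003/√(-188) + 267793 = 2003*(-I*√47/94) + 267793 = -2003*I*√47/94 + 267793 = 267793 - 2003*I*√47/94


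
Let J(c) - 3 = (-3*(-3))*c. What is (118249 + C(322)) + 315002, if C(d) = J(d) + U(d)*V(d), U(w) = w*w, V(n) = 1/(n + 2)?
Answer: 35354233/81 ≈ 4.3647e+5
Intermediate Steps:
V(n) = 1/(2 + n)
J(c) = 3 + 9*c (J(c) = 3 + (-3*(-3))*c = 3 + 9*c)
U(w) = w²
C(d) = 3 + 9*d + d²/(2 + d) (C(d) = (3 + 9*d) + d²/(2 + d) = 3 + 9*d + d²/(2 + d))
(118249 + C(322)) + 315002 = (118249 + (6 + 10*322² + 21*322)/(2 + 322)) + 315002 = (118249 + (6 + 10*103684 + 6762)/324) + 315002 = (118249 + (6 + 1036840 + 6762)/324) + 315002 = (118249 + (1/324)*1043608) + 315002 = (118249 + 260902/81) + 315002 = 9839071/81 + 315002 = 35354233/81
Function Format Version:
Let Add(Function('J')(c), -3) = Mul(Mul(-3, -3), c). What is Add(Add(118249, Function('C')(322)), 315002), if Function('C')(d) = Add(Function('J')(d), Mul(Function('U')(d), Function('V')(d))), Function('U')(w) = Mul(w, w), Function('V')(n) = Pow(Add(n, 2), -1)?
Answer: Rational(35354233, 81) ≈ 4.3647e+5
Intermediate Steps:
Function('V')(n) = Pow(Add(2, n), -1)
Function('J')(c) = Add(3, Mul(9, c)) (Function('J')(c) = Add(3, Mul(Mul(-3, -3), c)) = Add(3, Mul(9, c)))
Function('U')(w) = Pow(w, 2)
Function('C')(d) = Add(3, Mul(9, d), Mul(Pow(d, 2), Pow(Add(2, d), -1))) (Function('C')(d) = Add(Add(3, Mul(9, d)), Mul(Pow(d, 2), Pow(Add(2, d), -1))) = Add(3, Mul(9, d), Mul(Pow(d, 2), Pow(Add(2, d), -1))))
Add(Add(118249, Function('C')(322)), 315002) = Add(Add(118249, Mul(Pow(Add(2, 322), -1), Add(6, Mul(10, Pow(322, 2)), Mul(21, 322)))), 315002) = Add(Add(118249, Mul(Pow(324, -1), Add(6, Mul(10, 103684), 6762))), 315002) = Add(Add(118249, Mul(Rational(1, 324), Add(6, 1036840, 6762))), 315002) = Add(Add(118249, Mul(Rational(1, 324), 1043608)), 315002) = Add(Add(118249, Rational(260902, 81)), 315002) = Add(Rational(9839071, 81), 315002) = Rational(35354233, 81)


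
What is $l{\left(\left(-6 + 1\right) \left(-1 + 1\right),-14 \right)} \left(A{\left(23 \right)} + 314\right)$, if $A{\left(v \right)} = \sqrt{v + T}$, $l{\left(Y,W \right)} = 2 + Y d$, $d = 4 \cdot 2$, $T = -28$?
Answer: $628 + 2 i \sqrt{5} \approx 628.0 + 4.4721 i$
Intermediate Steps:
$d = 8$
$l{\left(Y,W \right)} = 2 + 8 Y$ ($l{\left(Y,W \right)} = 2 + Y 8 = 2 + 8 Y$)
$A{\left(v \right)} = \sqrt{-28 + v}$ ($A{\left(v \right)} = \sqrt{v - 28} = \sqrt{-28 + v}$)
$l{\left(\left(-6 + 1\right) \left(-1 + 1\right),-14 \right)} \left(A{\left(23 \right)} + 314\right) = \left(2 + 8 \left(-6 + 1\right) \left(-1 + 1\right)\right) \left(\sqrt{-28 + 23} + 314\right) = \left(2 + 8 \left(\left(-5\right) 0\right)\right) \left(\sqrt{-5} + 314\right) = \left(2 + 8 \cdot 0\right) \left(i \sqrt{5} + 314\right) = \left(2 + 0\right) \left(314 + i \sqrt{5}\right) = 2 \left(314 + i \sqrt{5}\right) = 628 + 2 i \sqrt{5}$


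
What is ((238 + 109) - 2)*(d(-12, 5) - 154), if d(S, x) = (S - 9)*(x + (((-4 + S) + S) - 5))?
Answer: 149730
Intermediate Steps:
d(S, x) = (-9 + S)*(-9 + x + 2*S) (d(S, x) = (-9 + S)*(x + ((-4 + 2*S) - 5)) = (-9 + S)*(x + (-9 + 2*S)) = (-9 + S)*(-9 + x + 2*S))
((238 + 109) - 2)*(d(-12, 5) - 154) = ((238 + 109) - 2)*((81 - 27*(-12) - 9*5 + 2*(-12)**2 - 12*5) - 154) = (347 - 2)*((81 + 324 - 45 + 2*144 - 60) - 154) = 345*((81 + 324 - 45 + 288 - 60) - 154) = 345*(588 - 154) = 345*434 = 149730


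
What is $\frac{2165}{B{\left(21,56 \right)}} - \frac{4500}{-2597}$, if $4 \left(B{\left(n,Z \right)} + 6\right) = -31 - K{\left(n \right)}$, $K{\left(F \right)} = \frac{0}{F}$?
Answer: $- \frac{4448504}{28567} \approx -155.72$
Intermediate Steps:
$K{\left(F \right)} = 0$
$B{\left(n,Z \right)} = - \frac{55}{4}$ ($B{\left(n,Z \right)} = -6 + \frac{-31 - 0}{4} = -6 + \frac{-31 + 0}{4} = -6 + \frac{1}{4} \left(-31\right) = -6 - \frac{31}{4} = - \frac{55}{4}$)
$\frac{2165}{B{\left(21,56 \right)}} - \frac{4500}{-2597} = \frac{2165}{- \frac{55}{4}} - \frac{4500}{-2597} = 2165 \left(- \frac{4}{55}\right) - - \frac{4500}{2597} = - \frac{1732}{11} + \frac{4500}{2597} = - \frac{4448504}{28567}$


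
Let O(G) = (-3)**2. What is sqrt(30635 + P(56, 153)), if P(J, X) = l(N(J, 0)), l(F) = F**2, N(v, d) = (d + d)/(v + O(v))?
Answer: sqrt(30635) ≈ 175.03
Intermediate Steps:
O(G) = 9
N(v, d) = 2*d/(9 + v) (N(v, d) = (d + d)/(v + 9) = (2*d)/(9 + v) = 2*d/(9 + v))
P(J, X) = 0 (P(J, X) = (2*0/(9 + J))**2 = 0**2 = 0)
sqrt(30635 + P(56, 153)) = sqrt(30635 + 0) = sqrt(30635)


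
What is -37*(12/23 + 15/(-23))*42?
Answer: 4662/23 ≈ 202.70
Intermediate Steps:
-37*(12/23 + 15/(-23))*42 = -37*(12*(1/23) + 15*(-1/23))*42 = -37*(12/23 - 15/23)*42 = -37*(-3/23)*42 = (111/23)*42 = 4662/23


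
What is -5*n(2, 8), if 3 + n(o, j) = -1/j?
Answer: 125/8 ≈ 15.625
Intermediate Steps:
n(o, j) = -3 - 1/j
-5*n(2, 8) = -5*(-3 - 1/8) = -5*(-25/8) = 125/8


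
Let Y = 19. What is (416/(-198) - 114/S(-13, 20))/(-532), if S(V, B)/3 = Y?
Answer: 29/3762 ≈ 0.0077087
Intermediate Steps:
S(V, B) = 57 (S(V, B) = 3*19 = 57)
(416/(-198) - 114/S(-13, 20))/(-532) = (416/(-198) - 114/57)/(-532) = (416*(-1/198) - 114*1/57)*(-1/532) = (-208/99 - 2)*(-1/532) = -406/99*(-1/532) = 29/3762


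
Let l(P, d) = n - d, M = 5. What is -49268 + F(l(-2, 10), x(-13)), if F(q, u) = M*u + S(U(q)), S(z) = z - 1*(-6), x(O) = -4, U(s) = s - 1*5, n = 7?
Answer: -49290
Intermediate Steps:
U(s) = -5 + s (U(s) = s - 5 = -5 + s)
S(z) = 6 + z (S(z) = z + 6 = 6 + z)
l(P, d) = 7 - d
F(q, u) = 1 + q + 5*u (F(q, u) = 5*u + (6 + (-5 + q)) = 5*u + (1 + q) = 1 + q + 5*u)
-49268 + F(l(-2, 10), x(-13)) = -49268 + (1 + (7 - 1*10) + 5*(-4)) = -49268 + (1 + (7 - 10) - 20) = -49268 + (1 - 3 - 20) = -49268 - 22 = -49290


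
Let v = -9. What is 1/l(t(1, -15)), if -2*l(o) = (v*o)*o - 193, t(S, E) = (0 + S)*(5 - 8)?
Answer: 1/137 ≈ 0.0072993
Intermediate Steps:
t(S, E) = -3*S (t(S, E) = S*(-3) = -3*S)
l(o) = 193/2 + 9*o²/2 (l(o) = -((-9*o)*o - 193)/2 = -(-9*o² - 193)/2 = -(-193 - 9*o²)/2 = 193/2 + 9*o²/2)
1/l(t(1, -15)) = 1/(193/2 + 9*(-3*1)²/2) = 1/(193/2 + (9/2)*(-3)²) = 1/(193/2 + (9/2)*9) = 1/(193/2 + 81/2) = 1/137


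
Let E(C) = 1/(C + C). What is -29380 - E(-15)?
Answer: -881399/30 ≈ -29380.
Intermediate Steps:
E(C) = 1/(2*C)
-29380 - E(-15) = -29380 - 1/(2*(-15)) = -29380 - (-1)/(2*15) = -29380 - 1*(-1/30) = -29380 + 1/30 = -881399/30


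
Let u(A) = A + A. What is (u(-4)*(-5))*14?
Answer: 560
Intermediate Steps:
u(A) = 2*A
(u(-4)*(-5))*14 = ((2*(-4))*(-5))*14 = -8*(-5)*14 = 40*14 = 560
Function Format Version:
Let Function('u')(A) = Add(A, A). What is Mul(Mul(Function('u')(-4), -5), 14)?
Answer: 560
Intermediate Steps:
Function('u')(A) = Mul(2, A)
Mul(Mul(Function('u')(-4), -5), 14) = Mul(Mul(Mul(2, -4), -5), 14) = Mul(Mul(-8, -5), 14) = Mul(40, 14) = 560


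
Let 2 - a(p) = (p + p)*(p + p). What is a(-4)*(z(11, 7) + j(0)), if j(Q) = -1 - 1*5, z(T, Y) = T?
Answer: -310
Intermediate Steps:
a(p) = 2 - 4*p² (a(p) = 2 - (p + p)*(p + p) = 2 - 2*p*2*p = 2 - 4*p²)
j(Q) = -6 (j(Q) = -1 - 5 = -6)
a(-4)*(z(11, 7) + j(0)) = (2 - 4*(-4)²)*(11 - 6) = (2 - 4*16)*5 = (2 - 64)*5 = -62*5 = -310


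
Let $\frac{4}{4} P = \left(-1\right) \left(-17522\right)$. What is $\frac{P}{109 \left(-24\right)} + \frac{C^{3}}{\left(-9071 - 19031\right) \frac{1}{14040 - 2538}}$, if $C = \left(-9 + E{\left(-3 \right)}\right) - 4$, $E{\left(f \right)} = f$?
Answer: $\frac{30688272757}{18378708} \approx 1669.8$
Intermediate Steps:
$P = 17522$ ($P = \left(-1\right) \left(-17522\right) = 17522$)
$C = -16$ ($C = \left(-9 - 3\right) - 4 = -12 - 4 = -16$)
$\frac{P}{109 \left(-24\right)} + \frac{C^{3}}{\left(-9071 - 19031\right) \frac{1}{14040 - 2538}} = \frac{17522}{109 \left(-24\right)} + \frac{\left(-16\right)^{3}}{\left(-9071 - 19031\right) \frac{1}{14040 - 2538}} = \frac{17522}{-2616} - \frac{4096}{\left(-28102\right) \frac{1}{11502}} = 17522 \left(- \frac{1}{2616}\right) - \frac{4096}{\left(-28102\right) \frac{1}{11502}} = - \frac{8761}{1308} - \frac{4096}{- \frac{14051}{5751}} = - \frac{8761}{1308} - - \frac{23556096}{14051} = - \frac{8761}{1308} + \frac{23556096}{14051} = \frac{30688272757}{18378708}$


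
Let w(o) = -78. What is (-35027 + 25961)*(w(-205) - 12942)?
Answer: 118039320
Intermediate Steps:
(-35027 + 25961)*(w(-205) - 12942) = (-35027 + 25961)*(-78 - 12942) = -9066*(-13020) = 118039320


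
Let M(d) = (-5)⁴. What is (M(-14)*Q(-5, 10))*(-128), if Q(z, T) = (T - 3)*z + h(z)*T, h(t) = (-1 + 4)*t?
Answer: 14800000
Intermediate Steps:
M(d) = 625
h(t) = 3*t
Q(z, T) = z*(-3 + T) + 3*T*z (Q(z, T) = (T - 3)*z + (3*z)*T = (-3 + T)*z + 3*T*z = z*(-3 + T) + 3*T*z)
(M(-14)*Q(-5, 10))*(-128) = (625*(-5*(-3 + 4*10)))*(-128) = (625*(-5*(-3 + 40)))*(-128) = (625*(-5*37))*(-128) = (625*(-185))*(-128) = -115625*(-128) = 14800000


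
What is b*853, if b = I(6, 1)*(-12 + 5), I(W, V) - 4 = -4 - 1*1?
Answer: 5971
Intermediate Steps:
I(W, V) = -1 (I(W, V) = 4 + (-4 - 1*1) = 4 + (-4 - 1) = 4 - 5 = -1)
b = 7 (b = -(-12 + 5) = -1*(-7) = 7)
b*853 = 7*853 = 5971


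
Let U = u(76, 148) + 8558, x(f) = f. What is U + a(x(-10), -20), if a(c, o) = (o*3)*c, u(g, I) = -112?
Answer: 9046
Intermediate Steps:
a(c, o) = 3*c*o (a(c, o) = (3*o)*c = 3*c*o)
U = 8446 (U = -112 + 8558 = 8446)
U + a(x(-10), -20) = 8446 + 3*(-10)*(-20) = 8446 + 600 = 9046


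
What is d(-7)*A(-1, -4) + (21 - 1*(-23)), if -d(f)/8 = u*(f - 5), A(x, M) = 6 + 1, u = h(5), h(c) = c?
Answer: 3404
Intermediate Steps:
u = 5
A(x, M) = 7
d(f) = 200 - 40*f (d(f) = -40*(f - 5) = -40*(-5 + f) = -8*(-25 + 5*f) = 200 - 40*f)
d(-7)*A(-1, -4) + (21 - 1*(-23)) = (200 - 40*(-7))*7 + (21 - 1*(-23)) = (200 + 280)*7 + (21 + 23) = 480*7 + 44 = 3360 + 44 = 3404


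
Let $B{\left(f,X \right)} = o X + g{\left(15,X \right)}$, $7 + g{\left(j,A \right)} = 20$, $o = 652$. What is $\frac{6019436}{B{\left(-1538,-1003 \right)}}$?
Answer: $- \frac{6019436}{653943} \approx -9.2048$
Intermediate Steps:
$g{\left(j,A \right)} = 13$ ($g{\left(j,A \right)} = -7 + 20 = 13$)
$B{\left(f,X \right)} = 13 + 652 X$ ($B{\left(f,X \right)} = 652 X + 13 = 13 + 652 X$)
$\frac{6019436}{B{\left(-1538,-1003 \right)}} = \frac{6019436}{13 + 652 \left(-1003\right)} = \frac{6019436}{13 - 653956} = \frac{6019436}{-653943} = 6019436 \left(- \frac{1}{653943}\right) = - \frac{6019436}{653943}$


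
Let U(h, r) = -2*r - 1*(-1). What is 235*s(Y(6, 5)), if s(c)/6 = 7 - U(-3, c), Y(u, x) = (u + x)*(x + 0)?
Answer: 163560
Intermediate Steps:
U(h, r) = 1 - 2*r (U(h, r) = -2*r + 1 = 1 - 2*r)
Y(u, x) = x*(u + x) (Y(u, x) = (u + x)*x = x*(u + x))
s(c) = 36 + 12*c (s(c) = 6*(7 - (1 - 2*c)) = 6*(7 + (-1 + 2*c)) = 6*(6 + 2*c) = 36 + 12*c)
235*s(Y(6, 5)) = 235*(36 + 12*(5*(6 + 5))) = 235*(36 + 12*(5*11)) = 235*(36 + 12*55) = 235*(36 + 660) = 235*696 = 163560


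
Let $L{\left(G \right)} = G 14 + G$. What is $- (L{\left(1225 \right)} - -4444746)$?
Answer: $-4463121$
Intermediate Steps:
$L{\left(G \right)} = 15 G$ ($L{\left(G \right)} = 14 G + G = 15 G$)
$- (L{\left(1225 \right)} - -4444746) = - (15 \cdot 1225 - -4444746) = - (18375 + 4444746) = \left(-1\right) 4463121 = -4463121$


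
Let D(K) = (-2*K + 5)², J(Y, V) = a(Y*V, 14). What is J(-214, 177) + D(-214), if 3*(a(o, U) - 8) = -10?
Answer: 562481/3 ≈ 1.8749e+5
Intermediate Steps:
a(o, U) = 14/3 (a(o, U) = 8 + (⅓)*(-10) = 8 - 10/3 = 14/3)
J(Y, V) = 14/3
D(K) = (5 - 2*K)²
J(-214, 177) + D(-214) = 14/3 + (-5 + 2*(-214))² = 14/3 + (-5 - 428)² = 14/3 + (-433)² = 14/3 + 187489 = 562481/3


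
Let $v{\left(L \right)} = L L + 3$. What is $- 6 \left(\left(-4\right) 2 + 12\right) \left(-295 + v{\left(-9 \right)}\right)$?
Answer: $5064$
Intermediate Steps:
$v{\left(L \right)} = 3 + L^{2}$ ($v{\left(L \right)} = L^{2} + 3 = 3 + L^{2}$)
$- 6 \left(\left(-4\right) 2 + 12\right) \left(-295 + v{\left(-9 \right)}\right) = - 6 \left(\left(-4\right) 2 + 12\right) \left(-295 + \left(3 + \left(-9\right)^{2}\right)\right) = - 6 \left(-8 + 12\right) \left(-295 + \left(3 + 81\right)\right) = \left(-6\right) 4 \left(-295 + 84\right) = \left(-24\right) \left(-211\right) = 5064$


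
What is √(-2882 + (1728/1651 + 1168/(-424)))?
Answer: 6*I*√613330665259/87503 ≈ 53.7*I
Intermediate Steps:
√(-2882 + (1728/1651 + 1168/(-424))) = √(-2882 + (1728*(1/1651) + 1168*(-1/424))) = √(-2882 + (1728/1651 - 146/53)) = √(-2882 - 149462/87503) = √(-252333108/87503) = 6*I*√613330665259/87503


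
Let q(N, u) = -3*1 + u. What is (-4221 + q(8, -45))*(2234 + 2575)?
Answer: -20529621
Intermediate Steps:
q(N, u) = -3 + u
(-4221 + q(8, -45))*(2234 + 2575) = (-4221 + (-3 - 45))*(2234 + 2575) = (-4221 - 48)*4809 = -4269*4809 = -20529621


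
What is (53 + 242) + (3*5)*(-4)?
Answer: 235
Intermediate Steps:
(53 + 242) + (3*5)*(-4) = 295 + 15*(-4) = 295 - 60 = 235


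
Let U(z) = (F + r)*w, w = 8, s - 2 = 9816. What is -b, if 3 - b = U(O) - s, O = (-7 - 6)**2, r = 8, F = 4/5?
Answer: -48753/5 ≈ -9750.6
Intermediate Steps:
F = 4/5 (F = 4*(1/5) = 4/5 ≈ 0.80000)
s = 9818 (s = 2 + 9816 = 9818)
O = 169 (O = (-13)**2 = 169)
U(z) = 352/5 (U(z) = (4/5 + 8)*8 = (44/5)*8 = 352/5)
b = 48753/5 (b = 3 - (352/5 - 1*9818) = 3 - (352/5 - 9818) = 3 - 1*(-48738/5) = 3 + 48738/5 = 48753/5 ≈ 9750.6)
-b = -1*48753/5 = -48753/5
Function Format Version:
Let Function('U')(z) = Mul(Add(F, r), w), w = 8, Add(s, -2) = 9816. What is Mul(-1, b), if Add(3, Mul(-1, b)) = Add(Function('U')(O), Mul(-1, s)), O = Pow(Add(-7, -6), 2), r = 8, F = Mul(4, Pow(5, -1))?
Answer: Rational(-48753, 5) ≈ -9750.6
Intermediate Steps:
F = Rational(4, 5) (F = Mul(4, Rational(1, 5)) = Rational(4, 5) ≈ 0.80000)
s = 9818 (s = Add(2, 9816) = 9818)
O = 169 (O = Pow(-13, 2) = 169)
Function('U')(z) = Rational(352, 5) (Function('U')(z) = Mul(Add(Rational(4, 5), 8), 8) = Mul(Rational(44, 5), 8) = Rational(352, 5))
b = Rational(48753, 5) (b = Add(3, Mul(-1, Add(Rational(352, 5), Mul(-1, 9818)))) = Add(3, Mul(-1, Add(Rational(352, 5), -9818))) = Add(3, Mul(-1, Rational(-48738, 5))) = Add(3, Rational(48738, 5)) = Rational(48753, 5) ≈ 9750.6)
Mul(-1, b) = Mul(-1, Rational(48753, 5)) = Rational(-48753, 5)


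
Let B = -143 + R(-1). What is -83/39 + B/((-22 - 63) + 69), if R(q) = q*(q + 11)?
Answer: 4639/624 ≈ 7.4343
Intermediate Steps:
R(q) = q*(11 + q)
B = -153 (B = -143 - (11 - 1) = -143 - 1*10 = -143 - 10 = -153)
-83/39 + B/((-22 - 63) + 69) = -83/39 - 153/((-22 - 63) + 69) = -83*1/39 - 153/(-85 + 69) = -83/39 - 153/(-16) = -83/39 - 153*(-1/16) = -83/39 + 153/16 = 4639/624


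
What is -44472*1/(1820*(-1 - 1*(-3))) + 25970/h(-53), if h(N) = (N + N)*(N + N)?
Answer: -477779/48230 ≈ -9.9063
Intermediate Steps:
h(N) = 4*N**2 (h(N) = (2*N)*(2*N) = 4*N**2)
-44472*1/(1820*(-1 - 1*(-3))) + 25970/h(-53) = -44472*1/(1820*(-1 - 1*(-3))) + 25970/((4*(-53)**2)) = -44472*1/(1820*(-1 + 3)) + 25970/((4*2809)) = -44472/((-5*2*(-13))*28) + 25970/11236 = -44472/(-10*(-13)*28) + 25970*(1/11236) = -44472/(130*28) + 245/106 = -44472/3640 + 245/106 = -44472*1/3640 + 245/106 = -5559/455 + 245/106 = -477779/48230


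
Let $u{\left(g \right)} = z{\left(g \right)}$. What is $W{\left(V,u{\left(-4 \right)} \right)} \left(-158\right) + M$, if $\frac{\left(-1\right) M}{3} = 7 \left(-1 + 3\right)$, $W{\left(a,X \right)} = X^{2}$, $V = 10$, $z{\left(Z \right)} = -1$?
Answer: $-200$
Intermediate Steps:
$u{\left(g \right)} = -1$
$M = -42$ ($M = - 3 \cdot 7 \left(-1 + 3\right) = - 3 \cdot 7 \cdot 2 = \left(-3\right) 14 = -42$)
$W{\left(V,u{\left(-4 \right)} \right)} \left(-158\right) + M = \left(-1\right)^{2} \left(-158\right) - 42 = 1 \left(-158\right) - 42 = -158 - 42 = -200$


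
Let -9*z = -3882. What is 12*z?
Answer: 5176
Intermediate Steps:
z = 1294/3 (z = -⅑*(-3882) = 1294/3 ≈ 431.33)
12*z = 12*(1294/3) = 5176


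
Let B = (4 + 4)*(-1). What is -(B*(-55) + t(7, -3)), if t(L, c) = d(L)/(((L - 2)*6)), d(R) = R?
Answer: -13207/30 ≈ -440.23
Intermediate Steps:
t(L, c) = L/(-12 + 6*L) (t(L, c) = L/(((L - 2)*6)) = L/(((-2 + L)*6)) = L/(-12 + 6*L))
B = -8 (B = 8*(-1) = -8)
-(B*(-55) + t(7, -3)) = -(-8*(-55) + (1/6)*7/(-2 + 7)) = -(440 + (1/6)*7/5) = -(440 + (1/6)*7*(1/5)) = -(440 + 7/30) = -1*13207/30 = -13207/30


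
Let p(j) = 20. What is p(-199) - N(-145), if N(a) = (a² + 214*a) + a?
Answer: 10170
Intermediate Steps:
N(a) = a² + 215*a
p(-199) - N(-145) = 20 - (-145)*(215 - 145) = 20 - (-145)*70 = 20 - 1*(-10150) = 20 + 10150 = 10170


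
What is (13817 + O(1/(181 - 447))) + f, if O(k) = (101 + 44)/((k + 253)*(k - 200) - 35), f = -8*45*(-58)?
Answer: 124310463755809/3582744157 ≈ 34697.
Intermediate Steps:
f = 20880 (f = -360*(-58) = 20880)
O(k) = 145/(-35 + (-200 + k)*(253 + k)) (O(k) = 145/((253 + k)*(-200 + k) - 35) = 145/((-200 + k)*(253 + k) - 35) = 145/(-35 + (-200 + k)*(253 + k)))
(13817 + O(1/(181 - 447))) + f = (13817 + 145/(-50635 + (1/(181 - 447))² + 53/(181 - 447))) + 20880 = (13817 + 145/(-50635 + (1/(-266))² + 53/(-266))) + 20880 = (13817 + 145/(-50635 + (-1/266)² + 53*(-1/266))) + 20880 = (13817 + 145/(-50635 + 1/70756 - 53/266)) + 20880 = (13817 + 145/(-3582744157/70756)) + 20880 = (13817 + 145*(-70756/3582744157)) + 20880 = (13817 - 10259620/3582744157) + 20880 = 49502765757649/3582744157 + 20880 = 124310463755809/3582744157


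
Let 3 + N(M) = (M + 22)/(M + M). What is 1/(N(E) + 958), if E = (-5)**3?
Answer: 250/238853 ≈ 0.0010467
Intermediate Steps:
E = -125
N(M) = -3 + (22 + M)/(2*M) (N(M) = -3 + (M + 22)/(M + M) = -3 + (22 + M)/((2*M)) = -3 + (22 + M)*(1/(2*M)) = -3 + (22 + M)/(2*M))
1/(N(E) + 958) = 1/((-5/2 + 11/(-125)) + 958) = 1/((-5/2 + 11*(-1/125)) + 958) = 1/((-5/2 - 11/125) + 958) = 1/(-647/250 + 958) = 1/(238853/250) = 250/238853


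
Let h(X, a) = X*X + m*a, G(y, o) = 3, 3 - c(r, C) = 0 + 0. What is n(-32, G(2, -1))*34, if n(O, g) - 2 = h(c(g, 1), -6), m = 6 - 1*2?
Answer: -442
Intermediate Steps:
c(r, C) = 3 (c(r, C) = 3 - (0 + 0) = 3 - 1*0 = 3 + 0 = 3)
m = 4 (m = 6 - 2 = 4)
h(X, a) = X**2 + 4*a (h(X, a) = X*X + 4*a = X**2 + 4*a)
n(O, g) = -13 (n(O, g) = 2 + (3**2 + 4*(-6)) = 2 + (9 - 24) = 2 - 15 = -13)
n(-32, G(2, -1))*34 = -13*34 = -442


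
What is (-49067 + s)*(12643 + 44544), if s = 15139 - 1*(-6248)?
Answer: -1582936160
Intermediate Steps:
s = 21387 (s = 15139 + 6248 = 21387)
(-49067 + s)*(12643 + 44544) = (-49067 + 21387)*(12643 + 44544) = -27680*57187 = -1582936160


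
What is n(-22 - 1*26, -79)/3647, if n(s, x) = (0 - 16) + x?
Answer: -95/3647 ≈ -0.026049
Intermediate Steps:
n(s, x) = -16 + x
n(-22 - 1*26, -79)/3647 = (-16 - 79)/3647 = -95*1/3647 = -95/3647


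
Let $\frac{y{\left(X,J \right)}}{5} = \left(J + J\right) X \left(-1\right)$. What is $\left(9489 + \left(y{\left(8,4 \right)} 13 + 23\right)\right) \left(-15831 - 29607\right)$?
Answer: $-243184176$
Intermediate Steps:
$y{\left(X,J \right)} = - 10 J X$ ($y{\left(X,J \right)} = 5 \left(J + J\right) X \left(-1\right) = 5 \cdot 2 J \left(- X\right) = 5 \left(- 2 J X\right) = - 10 J X$)
$\left(9489 + \left(y{\left(8,4 \right)} 13 + 23\right)\right) \left(-15831 - 29607\right) = \left(9489 + \left(\left(-10\right) 4 \cdot 8 \cdot 13 + 23\right)\right) \left(-15831 - 29607\right) = \left(9489 + \left(\left(-320\right) 13 + 23\right)\right) \left(-45438\right) = \left(9489 + \left(-4160 + 23\right)\right) \left(-45438\right) = \left(9489 - 4137\right) \left(-45438\right) = 5352 \left(-45438\right) = -243184176$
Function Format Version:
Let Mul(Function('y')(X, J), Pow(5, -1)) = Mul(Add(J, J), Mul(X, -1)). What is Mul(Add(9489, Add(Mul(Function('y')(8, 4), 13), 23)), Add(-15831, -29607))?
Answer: -243184176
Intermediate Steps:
Function('y')(X, J) = Mul(-10, J, X) (Function('y')(X, J) = Mul(5, Mul(Add(J, J), Mul(X, -1))) = Mul(5, Mul(Mul(2, J), Mul(-1, X))) = Mul(5, Mul(-2, J, X)) = Mul(-10, J, X))
Mul(Add(9489, Add(Mul(Function('y')(8, 4), 13), 23)), Add(-15831, -29607)) = Mul(Add(9489, Add(Mul(Mul(-10, 4, 8), 13), 23)), Add(-15831, -29607)) = Mul(Add(9489, Add(Mul(-320, 13), 23)), -45438) = Mul(Add(9489, Add(-4160, 23)), -45438) = Mul(Add(9489, -4137), -45438) = Mul(5352, -45438) = -243184176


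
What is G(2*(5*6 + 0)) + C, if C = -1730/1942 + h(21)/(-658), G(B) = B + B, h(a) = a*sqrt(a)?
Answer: 115655/971 - 3*sqrt(21)/94 ≈ 118.96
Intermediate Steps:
h(a) = a**(3/2)
G(B) = 2*B
C = -865/971 - 3*sqrt(21)/94 (C = -1730/1942 + 21**(3/2)/(-658) = -1730*1/1942 + (21*sqrt(21))*(-1/658) = -865/971 - 3*sqrt(21)/94 ≈ -1.0371)
G(2*(5*6 + 0)) + C = 2*(2*(5*6 + 0)) + (-865/971 - 3*sqrt(21)/94) = 2*(2*(30 + 0)) + (-865/971 - 3*sqrt(21)/94) = 2*(2*30) + (-865/971 - 3*sqrt(21)/94) = 2*60 + (-865/971 - 3*sqrt(21)/94) = 120 + (-865/971 - 3*sqrt(21)/94) = 115655/971 - 3*sqrt(21)/94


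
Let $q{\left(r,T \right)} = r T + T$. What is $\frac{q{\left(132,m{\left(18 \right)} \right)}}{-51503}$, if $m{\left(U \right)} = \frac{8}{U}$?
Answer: $- \frac{532}{463527} \approx -0.0011477$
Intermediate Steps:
$q{\left(r,T \right)} = T + T r$ ($q{\left(r,T \right)} = T r + T = T + T r$)
$\frac{q{\left(132,m{\left(18 \right)} \right)}}{-51503} = \frac{\frac{8}{18} \left(1 + 132\right)}{-51503} = 8 \cdot \frac{1}{18} \cdot 133 \left(- \frac{1}{51503}\right) = \frac{4}{9} \cdot 133 \left(- \frac{1}{51503}\right) = \frac{532}{9} \left(- \frac{1}{51503}\right) = - \frac{532}{463527}$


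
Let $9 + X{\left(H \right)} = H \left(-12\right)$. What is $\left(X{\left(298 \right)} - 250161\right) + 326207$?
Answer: $72461$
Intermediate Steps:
$X{\left(H \right)} = -9 - 12 H$ ($X{\left(H \right)} = -9 + H \left(-12\right) = -9 - 12 H$)
$\left(X{\left(298 \right)} - 250161\right) + 326207 = \left(\left(-9 - 3576\right) - 250161\right) + 326207 = \left(-3585 - 250161\right) + 326207 = -253746 + 326207 = 72461$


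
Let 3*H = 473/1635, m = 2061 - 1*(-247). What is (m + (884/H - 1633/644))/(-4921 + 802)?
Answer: -151942129/54552036 ≈ -2.7853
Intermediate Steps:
m = 2308 (m = 2061 + 247 = 2308)
H = 473/4905 (H = (473/1635)/3 = (473*(1/1635))/3 = (⅓)*(473/1635) = 473/4905 ≈ 0.096432)
(m + (884/H - 1633/644))/(-4921 + 802) = (2308 + (884/(473/4905) - 1633/644))/(-4921 + 802) = (2308 + (884*(4905/473) - 1633*1/644))/(-4119) = (2308 + (4336020/473 - 71/28))*(-1/4119) = (2308 + 121374977/13244)*(-1/4119) = (151942129/13244)*(-1/4119) = -151942129/54552036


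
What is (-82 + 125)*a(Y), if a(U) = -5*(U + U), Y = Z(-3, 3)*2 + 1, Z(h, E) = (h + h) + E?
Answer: 2150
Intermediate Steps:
Z(h, E) = E + 2*h (Z(h, E) = 2*h + E = E + 2*h)
Y = -5 (Y = (3 + 2*(-3))*2 + 1 = (3 - 6)*2 + 1 = -3*2 + 1 = -6 + 1 = -5)
a(U) = -10*U
(-82 + 125)*a(Y) = (-82 + 125)*(-10*(-5)) = 43*50 = 2150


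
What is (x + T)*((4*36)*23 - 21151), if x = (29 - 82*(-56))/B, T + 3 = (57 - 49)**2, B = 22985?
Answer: -25094228334/22985 ≈ -1.0918e+6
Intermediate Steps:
T = 61 (T = -3 + (57 - 49)**2 = -3 + 8**2 = -3 + 64 = 61)
x = 4621/22985 (x = (29 - 82*(-56))/22985 = (29 + 4592)*(1/22985) = 4621*(1/22985) = 4621/22985 ≈ 0.20104)
(x + T)*((4*36)*23 - 21151) = (4621/22985 + 61)*((4*36)*23 - 21151) = 1406706*(144*23 - 21151)/22985 = 1406706*(3312 - 21151)/22985 = (1406706/22985)*(-17839) = -25094228334/22985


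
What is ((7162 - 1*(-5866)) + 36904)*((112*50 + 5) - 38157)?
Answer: -1625386464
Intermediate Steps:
((7162 - 1*(-5866)) + 36904)*((112*50 + 5) - 38157) = ((7162 + 5866) + 36904)*((5600 + 5) - 38157) = (13028 + 36904)*(5605 - 38157) = 49932*(-32552) = -1625386464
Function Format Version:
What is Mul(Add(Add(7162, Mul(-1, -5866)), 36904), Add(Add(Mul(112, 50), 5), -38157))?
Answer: -1625386464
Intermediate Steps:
Mul(Add(Add(7162, Mul(-1, -5866)), 36904), Add(Add(Mul(112, 50), 5), -38157)) = Mul(Add(Add(7162, 5866), 36904), Add(Add(5600, 5), -38157)) = Mul(Add(13028, 36904), Add(5605, -38157)) = Mul(49932, -32552) = -1625386464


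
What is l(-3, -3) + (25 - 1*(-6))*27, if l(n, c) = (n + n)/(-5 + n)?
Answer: 3351/4 ≈ 837.75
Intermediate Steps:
l(n, c) = 2*n/(-5 + n) (l(n, c) = (2*n)/(-5 + n) = 2*n/(-5 + n))
l(-3, -3) + (25 - 1*(-6))*27 = 2*(-3)/(-5 - 3) + (25 - 1*(-6))*27 = 2*(-3)/(-8) + (25 + 6)*27 = 2*(-3)*(-1/8) + 31*27 = 3/4 + 837 = 3351/4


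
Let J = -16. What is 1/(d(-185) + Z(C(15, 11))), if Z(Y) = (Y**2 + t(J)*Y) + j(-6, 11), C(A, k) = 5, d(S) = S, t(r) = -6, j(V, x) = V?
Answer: -1/196 ≈ -0.0051020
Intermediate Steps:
Z(Y) = -6 + Y**2 - 6*Y (Z(Y) = (Y**2 - 6*Y) - 6 = -6 + Y**2 - 6*Y)
1/(d(-185) + Z(C(15, 11))) = 1/(-185 + (-6 + 5**2 - 6*5)) = 1/(-185 + (-6 + 25 - 30)) = 1/(-185 - 11) = 1/(-196) = -1/196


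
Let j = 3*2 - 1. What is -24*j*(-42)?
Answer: 5040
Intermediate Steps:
j = 5 (j = 6 - 1 = 5)
-24*j*(-42) = -24*5*(-42) = -120*(-42) = 5040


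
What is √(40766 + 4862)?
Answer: 2*√11407 ≈ 213.61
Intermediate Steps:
√(40766 + 4862) = √45628 = 2*√11407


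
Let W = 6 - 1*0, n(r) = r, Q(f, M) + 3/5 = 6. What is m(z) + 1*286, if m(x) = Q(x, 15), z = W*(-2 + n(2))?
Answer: 1457/5 ≈ 291.40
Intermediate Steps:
Q(f, M) = 27/5 (Q(f, M) = -3/5 + 6 = 27/5)
W = 6 (W = 6 + 0 = 6)
z = 0 (z = 6*(-2 + 2) = 6*0 = 0)
m(x) = 27/5
m(z) + 1*286 = 27/5 + 1*286 = 27/5 + 286 = 1457/5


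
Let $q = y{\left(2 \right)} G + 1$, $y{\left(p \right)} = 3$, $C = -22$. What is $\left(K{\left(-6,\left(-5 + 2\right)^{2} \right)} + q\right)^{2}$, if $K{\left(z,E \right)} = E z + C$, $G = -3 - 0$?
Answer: $7056$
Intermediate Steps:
$G = -3$ ($G = -3 + 0 = -3$)
$K{\left(z,E \right)} = -22 + E z$ ($K{\left(z,E \right)} = E z - 22 = -22 + E z$)
$q = -8$ ($q = 3 \left(-3\right) + 1 = -9 + 1 = -8$)
$\left(K{\left(-6,\left(-5 + 2\right)^{2} \right)} + q\right)^{2} = \left(\left(-22 + \left(-5 + 2\right)^{2} \left(-6\right)\right) - 8\right)^{2} = \left(\left(-22 + \left(-3\right)^{2} \left(-6\right)\right) - 8\right)^{2} = \left(\left(-22 + 9 \left(-6\right)\right) - 8\right)^{2} = \left(\left(-22 - 54\right) - 8\right)^{2} = \left(-76 - 8\right)^{2} = \left(-84\right)^{2} = 7056$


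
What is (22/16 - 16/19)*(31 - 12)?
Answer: 81/8 ≈ 10.125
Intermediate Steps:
(22/16 - 16/19)*(31 - 12) = (22*(1/16) - 16*1/19)*19 = (11/8 - 16/19)*19 = (81/152)*19 = 81/8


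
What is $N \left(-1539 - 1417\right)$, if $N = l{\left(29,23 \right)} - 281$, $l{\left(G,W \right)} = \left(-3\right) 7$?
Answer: $892712$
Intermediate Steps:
$l{\left(G,W \right)} = -21$
$N = -302$ ($N = -21 - 281 = -302$)
$N \left(-1539 - 1417\right) = - 302 \left(-1539 - 1417\right) = \left(-302\right) \left(-2956\right) = 892712$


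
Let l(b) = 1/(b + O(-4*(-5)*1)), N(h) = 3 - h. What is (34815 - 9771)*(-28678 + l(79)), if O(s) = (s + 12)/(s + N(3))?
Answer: -289439243076/403 ≈ -7.1821e+8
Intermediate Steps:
O(s) = (12 + s)/s (O(s) = (s + 12)/(s + (3 - 1*3)) = (12 + s)/(s + (3 - 3)) = (12 + s)/(s + 0) = (12 + s)/s)
l(b) = 1/(8/5 + b) (l(b) = 1/(b + (12 - 4*(-5)*1)/((-4*(-5)*1))) = 1/(b + (12 + 20*1)/((20*1))) = 1/(b + (12 + 20)/20) = 1/(b + (1/20)*32) = 1/(b + 8/5) = 1/(8/5 + b))
(34815 - 9771)*(-28678 + l(79)) = (34815 - 9771)*(-28678 + 5/(8 + 5*79)) = 25044*(-28678 + 5/(8 + 395)) = 25044*(-28678 + 5/403) = 25044*(-11557229/403) = -289439243076/403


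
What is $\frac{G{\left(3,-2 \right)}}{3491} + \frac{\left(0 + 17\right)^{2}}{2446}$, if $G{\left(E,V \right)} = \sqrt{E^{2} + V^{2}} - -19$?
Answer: $\frac{1055373}{8538986} + \frac{\sqrt{13}}{3491} \approx 0.12463$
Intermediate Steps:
$G{\left(E,V \right)} = 19 + \sqrt{E^{2} + V^{2}}$ ($G{\left(E,V \right)} = \sqrt{E^{2} + V^{2}} + 19 = 19 + \sqrt{E^{2} + V^{2}}$)
$\frac{G{\left(3,-2 \right)}}{3491} + \frac{\left(0 + 17\right)^{2}}{2446} = \frac{19 + \sqrt{3^{2} + \left(-2\right)^{2}}}{3491} + \frac{\left(0 + 17\right)^{2}}{2446} = \left(19 + \sqrt{9 + 4}\right) \frac{1}{3491} + 17^{2} \cdot \frac{1}{2446} = \left(19 + \sqrt{13}\right) \frac{1}{3491} + 289 \cdot \frac{1}{2446} = \left(\frac{19}{3491} + \frac{\sqrt{13}}{3491}\right) + \frac{289}{2446} = \frac{1055373}{8538986} + \frac{\sqrt{13}}{3491}$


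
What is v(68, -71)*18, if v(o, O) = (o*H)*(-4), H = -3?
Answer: 14688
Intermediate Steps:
v(o, O) = 12*o (v(o, O) = (o*(-3))*(-4) = -3*o*(-4) = 12*o)
v(68, -71)*18 = (12*68)*18 = 816*18 = 14688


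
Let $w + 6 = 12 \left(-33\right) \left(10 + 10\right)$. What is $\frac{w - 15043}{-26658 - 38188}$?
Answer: $\frac{22969}{64846} \approx 0.35421$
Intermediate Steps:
$w = -7926$ ($w = -6 + 12 \left(-33\right) \left(10 + 10\right) = -6 - 7920 = -7926$)
$\frac{w - 15043}{-26658 - 38188} = \frac{-7926 - 15043}{-26658 - 38188} = - \frac{22969}{-64846} = \left(-22969\right) \left(- \frac{1}{64846}\right) = \frac{22969}{64846}$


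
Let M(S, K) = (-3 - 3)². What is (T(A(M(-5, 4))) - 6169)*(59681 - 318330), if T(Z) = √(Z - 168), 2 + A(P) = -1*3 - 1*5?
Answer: 1595605681 - 258649*I*√178 ≈ 1.5956e+9 - 3.4508e+6*I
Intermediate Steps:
M(S, K) = 36 (M(S, K) = (-6)² = 36)
A(P) = -10 (A(P) = -2 + (-1*3 - 1*5) = -2 + (-3 - 5) = -2 - 8 = -10)
T(Z) = √(-168 + Z)
(T(A(M(-5, 4))) - 6169)*(59681 - 318330) = (√(-168 - 10) - 6169)*(59681 - 318330) = (√(-178) - 6169)*(-258649) = (I*√178 - 6169)*(-258649) = (-6169 + I*√178)*(-258649) = 1595605681 - 258649*I*√178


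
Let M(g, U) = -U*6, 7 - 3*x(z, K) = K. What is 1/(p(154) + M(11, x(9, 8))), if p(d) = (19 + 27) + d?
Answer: 1/202 ≈ 0.0049505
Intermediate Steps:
x(z, K) = 7/3 - K/3
p(d) = 46 + d
M(g, U) = -6*U
1/(p(154) + M(11, x(9, 8))) = 1/((46 + 154) - 6*(7/3 - 1/3*8)) = 1/(200 - 6*(7/3 - 8/3)) = 1/(200 - 6*(-1/3)) = 1/(200 + 2) = 1/202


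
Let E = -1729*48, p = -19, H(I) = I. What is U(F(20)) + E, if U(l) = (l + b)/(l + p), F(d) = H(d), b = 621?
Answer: -82351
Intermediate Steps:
E = -82992
F(d) = d
U(l) = (621 + l)/(-19 + l) (U(l) = (l + 621)/(l - 19) = (621 + l)/(-19 + l))
U(F(20)) + E = (621 + 20)/(-19 + 20) - 82992 = 641/1 - 82992 = 1*641 - 82992 = 641 - 82992 = -82351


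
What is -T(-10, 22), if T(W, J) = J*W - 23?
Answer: 243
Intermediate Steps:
T(W, J) = -23 + J*W
-T(-10, 22) = -(-23 + 22*(-10)) = -(-23 - 220) = -1*(-243) = 243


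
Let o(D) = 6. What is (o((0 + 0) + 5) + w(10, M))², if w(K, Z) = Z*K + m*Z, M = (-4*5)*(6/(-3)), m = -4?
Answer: 60516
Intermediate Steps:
M = 40 (M = -120*(-1)/3 = -20*(-2) = 40)
w(K, Z) = -4*Z + K*Z (w(K, Z) = Z*K - 4*Z = K*Z - 4*Z = -4*Z + K*Z)
(o((0 + 0) + 5) + w(10, M))² = (6 + 40*(-4 + 10))² = (6 + 40*6)² = (6 + 240)² = 246² = 60516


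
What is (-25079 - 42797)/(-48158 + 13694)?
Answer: 16969/8616 ≈ 1.9695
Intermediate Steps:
(-25079 - 42797)/(-48158 + 13694) = -67876/(-34464) = -67876*(-1/34464) = 16969/8616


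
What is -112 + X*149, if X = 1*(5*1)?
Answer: 633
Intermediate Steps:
X = 5 (X = 1*5 = 5)
-112 + X*149 = -112 + 5*149 = -112 + 745 = 633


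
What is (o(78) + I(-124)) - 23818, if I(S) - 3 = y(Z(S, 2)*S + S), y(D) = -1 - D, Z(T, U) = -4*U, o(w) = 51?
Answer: -24633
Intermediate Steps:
I(S) = 2 + 7*S (I(S) = 3 + (-1 - ((-4*2)*S + S)) = 3 + (-1 - (-8*S + S)) = 3 + (-1 - (-7)*S) = 3 + (-1 + 7*S) = 2 + 7*S)
(o(78) + I(-124)) - 23818 = (51 + (2 + 7*(-124))) - 23818 = (51 + (2 - 868)) - 23818 = (51 - 866) - 23818 = -815 - 23818 = -24633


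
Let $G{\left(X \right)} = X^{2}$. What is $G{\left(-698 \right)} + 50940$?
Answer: $538144$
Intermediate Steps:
$G{\left(-698 \right)} + 50940 = \left(-698\right)^{2} + 50940 = 487204 + 50940 = 538144$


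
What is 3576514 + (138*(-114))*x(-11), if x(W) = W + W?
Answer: 3922618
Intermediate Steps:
x(W) = 2*W
3576514 + (138*(-114))*x(-11) = 3576514 + (138*(-114))*(2*(-11)) = 3576514 - 15732*(-22) = 3576514 + 346104 = 3922618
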